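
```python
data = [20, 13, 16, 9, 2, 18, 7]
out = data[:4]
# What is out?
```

data has length 7. The slice data[:4] selects indices [0, 1, 2, 3] (0->20, 1->13, 2->16, 3->9), giving [20, 13, 16, 9].

[20, 13, 16, 9]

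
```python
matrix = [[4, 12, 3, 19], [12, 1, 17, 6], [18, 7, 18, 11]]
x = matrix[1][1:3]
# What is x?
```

matrix[1] = [12, 1, 17, 6]. matrix[1] has length 4. The slice matrix[1][1:3] selects indices [1, 2] (1->1, 2->17), giving [1, 17].

[1, 17]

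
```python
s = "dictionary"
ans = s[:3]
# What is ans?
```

s has length 10. The slice s[:3] selects indices [0, 1, 2] (0->'d', 1->'i', 2->'c'), giving 'dic'.

'dic'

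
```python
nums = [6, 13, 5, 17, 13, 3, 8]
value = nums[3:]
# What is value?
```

nums has length 7. The slice nums[3:] selects indices [3, 4, 5, 6] (3->17, 4->13, 5->3, 6->8), giving [17, 13, 3, 8].

[17, 13, 3, 8]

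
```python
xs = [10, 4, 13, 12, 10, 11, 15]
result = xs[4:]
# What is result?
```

xs has length 7. The slice xs[4:] selects indices [4, 5, 6] (4->10, 5->11, 6->15), giving [10, 11, 15].

[10, 11, 15]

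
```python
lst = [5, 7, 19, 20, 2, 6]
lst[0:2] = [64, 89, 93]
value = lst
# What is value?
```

lst starts as [5, 7, 19, 20, 2, 6] (length 6). The slice lst[0:2] covers indices [0, 1] with values [5, 7]. Replacing that slice with [64, 89, 93] (different length) produces [64, 89, 93, 19, 20, 2, 6].

[64, 89, 93, 19, 20, 2, 6]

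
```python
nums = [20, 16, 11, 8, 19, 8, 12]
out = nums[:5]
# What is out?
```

nums has length 7. The slice nums[:5] selects indices [0, 1, 2, 3, 4] (0->20, 1->16, 2->11, 3->8, 4->19), giving [20, 16, 11, 8, 19].

[20, 16, 11, 8, 19]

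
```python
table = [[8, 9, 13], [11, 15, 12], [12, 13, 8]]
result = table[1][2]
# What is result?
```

table[1] = [11, 15, 12]. Taking column 2 of that row yields 12.

12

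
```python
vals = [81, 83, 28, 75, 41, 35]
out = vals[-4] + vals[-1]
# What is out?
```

vals has length 6. Negative index -4 maps to positive index 6 + (-4) = 2. vals[2] = 28.
vals has length 6. Negative index -1 maps to positive index 6 + (-1) = 5. vals[5] = 35.
Sum: 28 + 35 = 63.

63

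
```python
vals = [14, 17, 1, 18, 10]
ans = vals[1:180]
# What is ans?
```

vals has length 5. The slice vals[1:180] selects indices [1, 2, 3, 4] (1->17, 2->1, 3->18, 4->10), giving [17, 1, 18, 10].

[17, 1, 18, 10]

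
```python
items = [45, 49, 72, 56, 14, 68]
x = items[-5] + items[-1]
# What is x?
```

items has length 6. Negative index -5 maps to positive index 6 + (-5) = 1. items[1] = 49.
items has length 6. Negative index -1 maps to positive index 6 + (-1) = 5. items[5] = 68.
Sum: 49 + 68 = 117.

117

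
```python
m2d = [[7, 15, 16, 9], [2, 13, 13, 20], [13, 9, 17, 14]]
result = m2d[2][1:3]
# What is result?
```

m2d[2] = [13, 9, 17, 14]. m2d[2] has length 4. The slice m2d[2][1:3] selects indices [1, 2] (1->9, 2->17), giving [9, 17].

[9, 17]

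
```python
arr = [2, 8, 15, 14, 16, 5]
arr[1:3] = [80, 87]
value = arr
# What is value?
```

arr starts as [2, 8, 15, 14, 16, 5] (length 6). The slice arr[1:3] covers indices [1, 2] with values [8, 15]. Replacing that slice with [80, 87] (same length) produces [2, 80, 87, 14, 16, 5].

[2, 80, 87, 14, 16, 5]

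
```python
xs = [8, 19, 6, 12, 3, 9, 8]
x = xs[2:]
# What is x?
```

xs has length 7. The slice xs[2:] selects indices [2, 3, 4, 5, 6] (2->6, 3->12, 4->3, 5->9, 6->8), giving [6, 12, 3, 9, 8].

[6, 12, 3, 9, 8]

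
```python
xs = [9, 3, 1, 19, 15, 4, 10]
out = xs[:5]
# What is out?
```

xs has length 7. The slice xs[:5] selects indices [0, 1, 2, 3, 4] (0->9, 1->3, 2->1, 3->19, 4->15), giving [9, 3, 1, 19, 15].

[9, 3, 1, 19, 15]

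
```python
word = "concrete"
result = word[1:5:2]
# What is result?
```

word has length 8. The slice word[1:5:2] selects indices [1, 3] (1->'o', 3->'c'), giving 'oc'.

'oc'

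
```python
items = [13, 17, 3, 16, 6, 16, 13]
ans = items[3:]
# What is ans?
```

items has length 7. The slice items[3:] selects indices [3, 4, 5, 6] (3->16, 4->6, 5->16, 6->13), giving [16, 6, 16, 13].

[16, 6, 16, 13]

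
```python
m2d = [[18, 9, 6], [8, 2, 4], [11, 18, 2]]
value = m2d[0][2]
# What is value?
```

m2d[0] = [18, 9, 6]. Taking column 2 of that row yields 6.

6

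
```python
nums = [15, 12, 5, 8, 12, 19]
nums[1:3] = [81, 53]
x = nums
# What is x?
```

nums starts as [15, 12, 5, 8, 12, 19] (length 6). The slice nums[1:3] covers indices [1, 2] with values [12, 5]. Replacing that slice with [81, 53] (same length) produces [15, 81, 53, 8, 12, 19].

[15, 81, 53, 8, 12, 19]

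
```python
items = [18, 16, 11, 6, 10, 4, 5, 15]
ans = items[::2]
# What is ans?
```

items has length 8. The slice items[::2] selects indices [0, 2, 4, 6] (0->18, 2->11, 4->10, 6->5), giving [18, 11, 10, 5].

[18, 11, 10, 5]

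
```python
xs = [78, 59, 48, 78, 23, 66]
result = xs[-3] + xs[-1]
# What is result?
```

xs has length 6. Negative index -3 maps to positive index 6 + (-3) = 3. xs[3] = 78.
xs has length 6. Negative index -1 maps to positive index 6 + (-1) = 5. xs[5] = 66.
Sum: 78 + 66 = 144.

144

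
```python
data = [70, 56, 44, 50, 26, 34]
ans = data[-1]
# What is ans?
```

data has length 6. Negative index -1 maps to positive index 6 + (-1) = 5. data[5] = 34.

34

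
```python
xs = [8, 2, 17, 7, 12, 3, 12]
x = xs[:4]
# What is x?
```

xs has length 7. The slice xs[:4] selects indices [0, 1, 2, 3] (0->8, 1->2, 2->17, 3->7), giving [8, 2, 17, 7].

[8, 2, 17, 7]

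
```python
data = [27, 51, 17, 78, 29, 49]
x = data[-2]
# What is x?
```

data has length 6. Negative index -2 maps to positive index 6 + (-2) = 4. data[4] = 29.

29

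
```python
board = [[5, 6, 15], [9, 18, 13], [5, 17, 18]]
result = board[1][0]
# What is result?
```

board[1] = [9, 18, 13]. Taking column 0 of that row yields 9.

9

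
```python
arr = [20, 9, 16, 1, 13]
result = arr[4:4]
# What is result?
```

arr has length 5. The slice arr[4:4] resolves to an empty index range, so the result is [].

[]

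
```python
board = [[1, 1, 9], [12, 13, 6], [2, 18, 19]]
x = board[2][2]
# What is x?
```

board[2] = [2, 18, 19]. Taking column 2 of that row yields 19.

19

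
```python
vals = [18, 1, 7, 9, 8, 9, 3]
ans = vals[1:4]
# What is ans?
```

vals has length 7. The slice vals[1:4] selects indices [1, 2, 3] (1->1, 2->7, 3->9), giving [1, 7, 9].

[1, 7, 9]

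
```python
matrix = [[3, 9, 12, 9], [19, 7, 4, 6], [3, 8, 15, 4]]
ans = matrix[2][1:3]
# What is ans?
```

matrix[2] = [3, 8, 15, 4]. matrix[2] has length 4. The slice matrix[2][1:3] selects indices [1, 2] (1->8, 2->15), giving [8, 15].

[8, 15]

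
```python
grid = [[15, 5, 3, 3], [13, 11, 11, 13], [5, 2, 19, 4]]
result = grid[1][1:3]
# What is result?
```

grid[1] = [13, 11, 11, 13]. grid[1] has length 4. The slice grid[1][1:3] selects indices [1, 2] (1->11, 2->11), giving [11, 11].

[11, 11]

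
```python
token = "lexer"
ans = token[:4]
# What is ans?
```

token has length 5. The slice token[:4] selects indices [0, 1, 2, 3] (0->'l', 1->'e', 2->'x', 3->'e'), giving 'lexe'.

'lexe'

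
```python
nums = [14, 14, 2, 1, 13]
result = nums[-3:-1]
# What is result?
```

nums has length 5. The slice nums[-3:-1] selects indices [2, 3] (2->2, 3->1), giving [2, 1].

[2, 1]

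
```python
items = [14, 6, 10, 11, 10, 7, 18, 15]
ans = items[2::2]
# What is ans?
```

items has length 8. The slice items[2::2] selects indices [2, 4, 6] (2->10, 4->10, 6->18), giving [10, 10, 18].

[10, 10, 18]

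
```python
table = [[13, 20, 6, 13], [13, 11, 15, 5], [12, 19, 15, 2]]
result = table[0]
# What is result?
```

table has 3 rows. Row 0 is [13, 20, 6, 13].

[13, 20, 6, 13]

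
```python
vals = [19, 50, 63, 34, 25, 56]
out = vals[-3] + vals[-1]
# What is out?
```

vals has length 6. Negative index -3 maps to positive index 6 + (-3) = 3. vals[3] = 34.
vals has length 6. Negative index -1 maps to positive index 6 + (-1) = 5. vals[5] = 56.
Sum: 34 + 56 = 90.

90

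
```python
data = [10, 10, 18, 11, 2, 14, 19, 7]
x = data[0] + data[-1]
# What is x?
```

data has length 8. data[0] = 10.
data has length 8. Negative index -1 maps to positive index 8 + (-1) = 7. data[7] = 7.
Sum: 10 + 7 = 17.

17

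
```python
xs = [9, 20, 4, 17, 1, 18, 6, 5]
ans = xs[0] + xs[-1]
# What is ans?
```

xs has length 8. xs[0] = 9.
xs has length 8. Negative index -1 maps to positive index 8 + (-1) = 7. xs[7] = 5.
Sum: 9 + 5 = 14.

14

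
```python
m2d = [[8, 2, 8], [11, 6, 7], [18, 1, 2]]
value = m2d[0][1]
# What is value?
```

m2d[0] = [8, 2, 8]. Taking column 1 of that row yields 2.

2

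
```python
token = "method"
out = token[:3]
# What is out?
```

token has length 6. The slice token[:3] selects indices [0, 1, 2] (0->'m', 1->'e', 2->'t'), giving 'met'.

'met'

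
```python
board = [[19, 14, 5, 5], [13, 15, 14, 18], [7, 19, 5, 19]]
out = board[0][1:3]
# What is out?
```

board[0] = [19, 14, 5, 5]. board[0] has length 4. The slice board[0][1:3] selects indices [1, 2] (1->14, 2->5), giving [14, 5].

[14, 5]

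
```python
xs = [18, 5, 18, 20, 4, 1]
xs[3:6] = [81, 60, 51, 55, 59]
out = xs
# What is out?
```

xs starts as [18, 5, 18, 20, 4, 1] (length 6). The slice xs[3:6] covers indices [3, 4, 5] with values [20, 4, 1]. Replacing that slice with [81, 60, 51, 55, 59] (different length) produces [18, 5, 18, 81, 60, 51, 55, 59].

[18, 5, 18, 81, 60, 51, 55, 59]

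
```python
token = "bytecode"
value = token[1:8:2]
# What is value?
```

token has length 8. The slice token[1:8:2] selects indices [1, 3, 5, 7] (1->'y', 3->'e', 5->'o', 7->'e'), giving 'yeoe'.

'yeoe'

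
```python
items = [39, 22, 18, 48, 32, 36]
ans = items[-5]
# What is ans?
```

items has length 6. Negative index -5 maps to positive index 6 + (-5) = 1. items[1] = 22.

22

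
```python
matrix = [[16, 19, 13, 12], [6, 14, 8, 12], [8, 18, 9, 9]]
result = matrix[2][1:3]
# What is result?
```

matrix[2] = [8, 18, 9, 9]. matrix[2] has length 4. The slice matrix[2][1:3] selects indices [1, 2] (1->18, 2->9), giving [18, 9].

[18, 9]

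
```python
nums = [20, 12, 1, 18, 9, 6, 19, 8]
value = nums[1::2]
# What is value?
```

nums has length 8. The slice nums[1::2] selects indices [1, 3, 5, 7] (1->12, 3->18, 5->6, 7->8), giving [12, 18, 6, 8].

[12, 18, 6, 8]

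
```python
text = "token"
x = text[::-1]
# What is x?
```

text has length 5. The slice text[::-1] selects indices [4, 3, 2, 1, 0] (4->'n', 3->'e', 2->'k', 1->'o', 0->'t'), giving 'nekot'.

'nekot'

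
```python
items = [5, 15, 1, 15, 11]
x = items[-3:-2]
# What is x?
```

items has length 5. The slice items[-3:-2] selects indices [2] (2->1), giving [1].

[1]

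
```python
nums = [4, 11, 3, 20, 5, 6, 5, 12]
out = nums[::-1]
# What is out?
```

nums has length 8. The slice nums[::-1] selects indices [7, 6, 5, 4, 3, 2, 1, 0] (7->12, 6->5, 5->6, 4->5, 3->20, 2->3, 1->11, 0->4), giving [12, 5, 6, 5, 20, 3, 11, 4].

[12, 5, 6, 5, 20, 3, 11, 4]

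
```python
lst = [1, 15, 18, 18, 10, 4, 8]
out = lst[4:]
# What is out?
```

lst has length 7. The slice lst[4:] selects indices [4, 5, 6] (4->10, 5->4, 6->8), giving [10, 4, 8].

[10, 4, 8]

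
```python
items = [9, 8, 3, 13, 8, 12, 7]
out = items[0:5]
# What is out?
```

items has length 7. The slice items[0:5] selects indices [0, 1, 2, 3, 4] (0->9, 1->8, 2->3, 3->13, 4->8), giving [9, 8, 3, 13, 8].

[9, 8, 3, 13, 8]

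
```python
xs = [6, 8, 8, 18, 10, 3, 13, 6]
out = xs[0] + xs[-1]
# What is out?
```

xs has length 8. xs[0] = 6.
xs has length 8. Negative index -1 maps to positive index 8 + (-1) = 7. xs[7] = 6.
Sum: 6 + 6 = 12.

12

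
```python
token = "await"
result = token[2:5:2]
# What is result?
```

token has length 5. The slice token[2:5:2] selects indices [2, 4] (2->'a', 4->'t'), giving 'at'.

'at'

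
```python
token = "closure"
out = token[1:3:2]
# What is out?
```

token has length 7. The slice token[1:3:2] selects indices [1] (1->'l'), giving 'l'.

'l'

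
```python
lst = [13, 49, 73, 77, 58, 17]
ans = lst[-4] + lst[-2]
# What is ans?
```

lst has length 6. Negative index -4 maps to positive index 6 + (-4) = 2. lst[2] = 73.
lst has length 6. Negative index -2 maps to positive index 6 + (-2) = 4. lst[4] = 58.
Sum: 73 + 58 = 131.

131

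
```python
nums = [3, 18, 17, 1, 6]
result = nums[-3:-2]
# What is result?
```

nums has length 5. The slice nums[-3:-2] selects indices [2] (2->17), giving [17].

[17]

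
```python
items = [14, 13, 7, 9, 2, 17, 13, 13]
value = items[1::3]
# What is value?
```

items has length 8. The slice items[1::3] selects indices [1, 4, 7] (1->13, 4->2, 7->13), giving [13, 2, 13].

[13, 2, 13]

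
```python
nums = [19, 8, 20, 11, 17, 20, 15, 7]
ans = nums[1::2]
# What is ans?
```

nums has length 8. The slice nums[1::2] selects indices [1, 3, 5, 7] (1->8, 3->11, 5->20, 7->7), giving [8, 11, 20, 7].

[8, 11, 20, 7]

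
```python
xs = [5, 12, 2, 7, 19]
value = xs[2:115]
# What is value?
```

xs has length 5. The slice xs[2:115] selects indices [2, 3, 4] (2->2, 3->7, 4->19), giving [2, 7, 19].

[2, 7, 19]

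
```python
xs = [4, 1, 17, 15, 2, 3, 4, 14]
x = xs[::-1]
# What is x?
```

xs has length 8. The slice xs[::-1] selects indices [7, 6, 5, 4, 3, 2, 1, 0] (7->14, 6->4, 5->3, 4->2, 3->15, 2->17, 1->1, 0->4), giving [14, 4, 3, 2, 15, 17, 1, 4].

[14, 4, 3, 2, 15, 17, 1, 4]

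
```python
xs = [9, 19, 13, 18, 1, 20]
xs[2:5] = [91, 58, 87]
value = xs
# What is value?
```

xs starts as [9, 19, 13, 18, 1, 20] (length 6). The slice xs[2:5] covers indices [2, 3, 4] with values [13, 18, 1]. Replacing that slice with [91, 58, 87] (same length) produces [9, 19, 91, 58, 87, 20].

[9, 19, 91, 58, 87, 20]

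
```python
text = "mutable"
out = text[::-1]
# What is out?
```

text has length 7. The slice text[::-1] selects indices [6, 5, 4, 3, 2, 1, 0] (6->'e', 5->'l', 4->'b', 3->'a', 2->'t', 1->'u', 0->'m'), giving 'elbatum'.

'elbatum'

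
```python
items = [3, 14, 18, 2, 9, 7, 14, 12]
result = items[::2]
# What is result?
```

items has length 8. The slice items[::2] selects indices [0, 2, 4, 6] (0->3, 2->18, 4->9, 6->14), giving [3, 18, 9, 14].

[3, 18, 9, 14]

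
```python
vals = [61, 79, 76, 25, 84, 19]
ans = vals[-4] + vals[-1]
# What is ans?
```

vals has length 6. Negative index -4 maps to positive index 6 + (-4) = 2. vals[2] = 76.
vals has length 6. Negative index -1 maps to positive index 6 + (-1) = 5. vals[5] = 19.
Sum: 76 + 19 = 95.

95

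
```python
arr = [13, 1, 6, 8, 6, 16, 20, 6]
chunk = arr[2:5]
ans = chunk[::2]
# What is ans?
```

arr has length 8. The slice arr[2:5] selects indices [2, 3, 4] (2->6, 3->8, 4->6), giving [6, 8, 6]. So chunk = [6, 8, 6]. chunk has length 3. The slice chunk[::2] selects indices [0, 2] (0->6, 2->6), giving [6, 6].

[6, 6]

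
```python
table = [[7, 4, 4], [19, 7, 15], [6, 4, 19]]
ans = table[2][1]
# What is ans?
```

table[2] = [6, 4, 19]. Taking column 1 of that row yields 4.

4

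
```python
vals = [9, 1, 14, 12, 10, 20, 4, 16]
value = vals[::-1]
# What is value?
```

vals has length 8. The slice vals[::-1] selects indices [7, 6, 5, 4, 3, 2, 1, 0] (7->16, 6->4, 5->20, 4->10, 3->12, 2->14, 1->1, 0->9), giving [16, 4, 20, 10, 12, 14, 1, 9].

[16, 4, 20, 10, 12, 14, 1, 9]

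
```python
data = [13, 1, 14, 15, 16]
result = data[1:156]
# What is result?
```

data has length 5. The slice data[1:156] selects indices [1, 2, 3, 4] (1->1, 2->14, 3->15, 4->16), giving [1, 14, 15, 16].

[1, 14, 15, 16]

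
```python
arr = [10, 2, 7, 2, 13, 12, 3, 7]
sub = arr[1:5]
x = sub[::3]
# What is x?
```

arr has length 8. The slice arr[1:5] selects indices [1, 2, 3, 4] (1->2, 2->7, 3->2, 4->13), giving [2, 7, 2, 13]. So sub = [2, 7, 2, 13]. sub has length 4. The slice sub[::3] selects indices [0, 3] (0->2, 3->13), giving [2, 13].

[2, 13]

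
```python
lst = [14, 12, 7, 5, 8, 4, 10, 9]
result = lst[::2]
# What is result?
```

lst has length 8. The slice lst[::2] selects indices [0, 2, 4, 6] (0->14, 2->7, 4->8, 6->10), giving [14, 7, 8, 10].

[14, 7, 8, 10]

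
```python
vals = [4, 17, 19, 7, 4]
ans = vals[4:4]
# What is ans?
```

vals has length 5. The slice vals[4:4] resolves to an empty index range, so the result is [].

[]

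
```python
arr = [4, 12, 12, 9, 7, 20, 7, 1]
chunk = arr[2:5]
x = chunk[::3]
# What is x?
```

arr has length 8. The slice arr[2:5] selects indices [2, 3, 4] (2->12, 3->9, 4->7), giving [12, 9, 7]. So chunk = [12, 9, 7]. chunk has length 3. The slice chunk[::3] selects indices [0] (0->12), giving [12].

[12]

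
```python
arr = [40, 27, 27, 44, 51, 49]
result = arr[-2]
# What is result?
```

arr has length 6. Negative index -2 maps to positive index 6 + (-2) = 4. arr[4] = 51.

51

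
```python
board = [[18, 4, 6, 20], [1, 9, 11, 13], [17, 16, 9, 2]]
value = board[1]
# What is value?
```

board has 3 rows. Row 1 is [1, 9, 11, 13].

[1, 9, 11, 13]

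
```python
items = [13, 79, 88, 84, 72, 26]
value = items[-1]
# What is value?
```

items has length 6. Negative index -1 maps to positive index 6 + (-1) = 5. items[5] = 26.

26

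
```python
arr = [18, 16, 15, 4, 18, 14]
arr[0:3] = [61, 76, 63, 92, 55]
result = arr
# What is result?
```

arr starts as [18, 16, 15, 4, 18, 14] (length 6). The slice arr[0:3] covers indices [0, 1, 2] with values [18, 16, 15]. Replacing that slice with [61, 76, 63, 92, 55] (different length) produces [61, 76, 63, 92, 55, 4, 18, 14].

[61, 76, 63, 92, 55, 4, 18, 14]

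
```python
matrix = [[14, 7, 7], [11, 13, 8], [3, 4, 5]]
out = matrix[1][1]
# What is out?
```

matrix[1] = [11, 13, 8]. Taking column 1 of that row yields 13.

13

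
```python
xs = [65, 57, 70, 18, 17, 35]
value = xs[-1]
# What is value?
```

xs has length 6. Negative index -1 maps to positive index 6 + (-1) = 5. xs[5] = 35.

35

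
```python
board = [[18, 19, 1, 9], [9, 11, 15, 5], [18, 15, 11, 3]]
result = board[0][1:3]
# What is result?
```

board[0] = [18, 19, 1, 9]. board[0] has length 4. The slice board[0][1:3] selects indices [1, 2] (1->19, 2->1), giving [19, 1].

[19, 1]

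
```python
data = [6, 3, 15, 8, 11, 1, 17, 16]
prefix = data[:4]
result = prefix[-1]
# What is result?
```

data has length 8. The slice data[:4] selects indices [0, 1, 2, 3] (0->6, 1->3, 2->15, 3->8), giving [6, 3, 15, 8]. So prefix = [6, 3, 15, 8]. Then prefix[-1] = 8.

8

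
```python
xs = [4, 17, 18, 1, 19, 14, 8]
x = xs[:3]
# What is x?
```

xs has length 7. The slice xs[:3] selects indices [0, 1, 2] (0->4, 1->17, 2->18), giving [4, 17, 18].

[4, 17, 18]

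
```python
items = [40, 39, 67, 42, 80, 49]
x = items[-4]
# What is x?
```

items has length 6. Negative index -4 maps to positive index 6 + (-4) = 2. items[2] = 67.

67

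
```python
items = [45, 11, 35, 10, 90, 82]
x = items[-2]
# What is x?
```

items has length 6. Negative index -2 maps to positive index 6 + (-2) = 4. items[4] = 90.

90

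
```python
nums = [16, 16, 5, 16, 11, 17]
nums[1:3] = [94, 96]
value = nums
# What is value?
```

nums starts as [16, 16, 5, 16, 11, 17] (length 6). The slice nums[1:3] covers indices [1, 2] with values [16, 5]. Replacing that slice with [94, 96] (same length) produces [16, 94, 96, 16, 11, 17].

[16, 94, 96, 16, 11, 17]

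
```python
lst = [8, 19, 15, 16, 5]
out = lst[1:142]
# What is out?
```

lst has length 5. The slice lst[1:142] selects indices [1, 2, 3, 4] (1->19, 2->15, 3->16, 4->5), giving [19, 15, 16, 5].

[19, 15, 16, 5]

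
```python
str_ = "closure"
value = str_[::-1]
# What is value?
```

str_ has length 7. The slice str_[::-1] selects indices [6, 5, 4, 3, 2, 1, 0] (6->'e', 5->'r', 4->'u', 3->'s', 2->'o', 1->'l', 0->'c'), giving 'erusolc'.

'erusolc'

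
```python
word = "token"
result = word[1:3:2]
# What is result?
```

word has length 5. The slice word[1:3:2] selects indices [1] (1->'o'), giving 'o'.

'o'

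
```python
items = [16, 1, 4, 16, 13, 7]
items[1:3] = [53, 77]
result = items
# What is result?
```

items starts as [16, 1, 4, 16, 13, 7] (length 6). The slice items[1:3] covers indices [1, 2] with values [1, 4]. Replacing that slice with [53, 77] (same length) produces [16, 53, 77, 16, 13, 7].

[16, 53, 77, 16, 13, 7]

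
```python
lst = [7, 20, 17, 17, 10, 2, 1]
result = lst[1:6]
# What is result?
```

lst has length 7. The slice lst[1:6] selects indices [1, 2, 3, 4, 5] (1->20, 2->17, 3->17, 4->10, 5->2), giving [20, 17, 17, 10, 2].

[20, 17, 17, 10, 2]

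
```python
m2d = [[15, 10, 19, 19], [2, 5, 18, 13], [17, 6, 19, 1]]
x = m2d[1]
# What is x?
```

m2d has 3 rows. Row 1 is [2, 5, 18, 13].

[2, 5, 18, 13]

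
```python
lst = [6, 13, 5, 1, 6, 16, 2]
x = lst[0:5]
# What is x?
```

lst has length 7. The slice lst[0:5] selects indices [0, 1, 2, 3, 4] (0->6, 1->13, 2->5, 3->1, 4->6), giving [6, 13, 5, 1, 6].

[6, 13, 5, 1, 6]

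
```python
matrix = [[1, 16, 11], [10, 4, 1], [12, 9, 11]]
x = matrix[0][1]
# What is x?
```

matrix[0] = [1, 16, 11]. Taking column 1 of that row yields 16.

16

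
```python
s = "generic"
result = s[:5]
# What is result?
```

s has length 7. The slice s[:5] selects indices [0, 1, 2, 3, 4] (0->'g', 1->'e', 2->'n', 3->'e', 4->'r'), giving 'gener'.

'gener'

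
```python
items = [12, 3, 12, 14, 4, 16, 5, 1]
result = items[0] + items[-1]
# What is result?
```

items has length 8. items[0] = 12.
items has length 8. Negative index -1 maps to positive index 8 + (-1) = 7. items[7] = 1.
Sum: 12 + 1 = 13.

13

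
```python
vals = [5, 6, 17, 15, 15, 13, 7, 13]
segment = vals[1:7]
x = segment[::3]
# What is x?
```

vals has length 8. The slice vals[1:7] selects indices [1, 2, 3, 4, 5, 6] (1->6, 2->17, 3->15, 4->15, 5->13, 6->7), giving [6, 17, 15, 15, 13, 7]. So segment = [6, 17, 15, 15, 13, 7]. segment has length 6. The slice segment[::3] selects indices [0, 3] (0->6, 3->15), giving [6, 15].

[6, 15]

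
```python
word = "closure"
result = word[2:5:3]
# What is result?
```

word has length 7. The slice word[2:5:3] selects indices [2] (2->'o'), giving 'o'.

'o'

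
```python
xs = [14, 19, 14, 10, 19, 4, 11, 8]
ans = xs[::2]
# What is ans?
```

xs has length 8. The slice xs[::2] selects indices [0, 2, 4, 6] (0->14, 2->14, 4->19, 6->11), giving [14, 14, 19, 11].

[14, 14, 19, 11]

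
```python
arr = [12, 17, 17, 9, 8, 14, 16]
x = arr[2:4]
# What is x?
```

arr has length 7. The slice arr[2:4] selects indices [2, 3] (2->17, 3->9), giving [17, 9].

[17, 9]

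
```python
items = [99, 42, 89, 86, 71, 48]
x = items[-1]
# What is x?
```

items has length 6. Negative index -1 maps to positive index 6 + (-1) = 5. items[5] = 48.

48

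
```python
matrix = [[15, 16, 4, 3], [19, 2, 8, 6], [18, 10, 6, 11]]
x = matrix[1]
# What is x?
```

matrix has 3 rows. Row 1 is [19, 2, 8, 6].

[19, 2, 8, 6]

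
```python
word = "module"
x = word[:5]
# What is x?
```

word has length 6. The slice word[:5] selects indices [0, 1, 2, 3, 4] (0->'m', 1->'o', 2->'d', 3->'u', 4->'l'), giving 'modul'.

'modul'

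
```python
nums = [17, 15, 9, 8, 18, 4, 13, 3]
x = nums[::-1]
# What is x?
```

nums has length 8. The slice nums[::-1] selects indices [7, 6, 5, 4, 3, 2, 1, 0] (7->3, 6->13, 5->4, 4->18, 3->8, 2->9, 1->15, 0->17), giving [3, 13, 4, 18, 8, 9, 15, 17].

[3, 13, 4, 18, 8, 9, 15, 17]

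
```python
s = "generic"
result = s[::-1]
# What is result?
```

s has length 7. The slice s[::-1] selects indices [6, 5, 4, 3, 2, 1, 0] (6->'c', 5->'i', 4->'r', 3->'e', 2->'n', 1->'e', 0->'g'), giving 'cireneg'.

'cireneg'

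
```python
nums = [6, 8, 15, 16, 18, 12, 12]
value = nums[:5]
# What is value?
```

nums has length 7. The slice nums[:5] selects indices [0, 1, 2, 3, 4] (0->6, 1->8, 2->15, 3->16, 4->18), giving [6, 8, 15, 16, 18].

[6, 8, 15, 16, 18]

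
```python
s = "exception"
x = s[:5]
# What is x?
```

s has length 9. The slice s[:5] selects indices [0, 1, 2, 3, 4] (0->'e', 1->'x', 2->'c', 3->'e', 4->'p'), giving 'excep'.

'excep'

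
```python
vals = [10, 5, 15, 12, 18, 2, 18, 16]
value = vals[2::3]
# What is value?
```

vals has length 8. The slice vals[2::3] selects indices [2, 5] (2->15, 5->2), giving [15, 2].

[15, 2]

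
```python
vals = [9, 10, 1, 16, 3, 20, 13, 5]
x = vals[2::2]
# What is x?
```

vals has length 8. The slice vals[2::2] selects indices [2, 4, 6] (2->1, 4->3, 6->13), giving [1, 3, 13].

[1, 3, 13]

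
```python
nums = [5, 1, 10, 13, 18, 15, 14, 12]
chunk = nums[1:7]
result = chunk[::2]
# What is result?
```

nums has length 8. The slice nums[1:7] selects indices [1, 2, 3, 4, 5, 6] (1->1, 2->10, 3->13, 4->18, 5->15, 6->14), giving [1, 10, 13, 18, 15, 14]. So chunk = [1, 10, 13, 18, 15, 14]. chunk has length 6. The slice chunk[::2] selects indices [0, 2, 4] (0->1, 2->13, 4->15), giving [1, 13, 15].

[1, 13, 15]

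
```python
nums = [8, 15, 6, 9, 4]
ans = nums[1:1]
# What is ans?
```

nums has length 5. The slice nums[1:1] resolves to an empty index range, so the result is [].

[]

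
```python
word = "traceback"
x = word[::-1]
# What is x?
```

word has length 9. The slice word[::-1] selects indices [8, 7, 6, 5, 4, 3, 2, 1, 0] (8->'k', 7->'c', 6->'a', 5->'b', 4->'e', 3->'c', 2->'a', 1->'r', 0->'t'), giving 'kcabecart'.

'kcabecart'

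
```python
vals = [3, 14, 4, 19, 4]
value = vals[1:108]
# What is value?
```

vals has length 5. The slice vals[1:108] selects indices [1, 2, 3, 4] (1->14, 2->4, 3->19, 4->4), giving [14, 4, 19, 4].

[14, 4, 19, 4]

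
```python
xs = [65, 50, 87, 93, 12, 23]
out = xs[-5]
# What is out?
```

xs has length 6. Negative index -5 maps to positive index 6 + (-5) = 1. xs[1] = 50.

50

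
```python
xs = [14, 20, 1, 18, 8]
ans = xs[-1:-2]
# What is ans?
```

xs has length 5. The slice xs[-1:-2] resolves to an empty index range, so the result is [].

[]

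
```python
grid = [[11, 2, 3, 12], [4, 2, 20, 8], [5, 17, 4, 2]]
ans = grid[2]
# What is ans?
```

grid has 3 rows. Row 2 is [5, 17, 4, 2].

[5, 17, 4, 2]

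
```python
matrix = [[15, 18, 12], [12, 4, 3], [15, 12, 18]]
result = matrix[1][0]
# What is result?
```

matrix[1] = [12, 4, 3]. Taking column 0 of that row yields 12.

12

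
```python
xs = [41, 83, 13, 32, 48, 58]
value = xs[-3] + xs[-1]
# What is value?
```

xs has length 6. Negative index -3 maps to positive index 6 + (-3) = 3. xs[3] = 32.
xs has length 6. Negative index -1 maps to positive index 6 + (-1) = 5. xs[5] = 58.
Sum: 32 + 58 = 90.

90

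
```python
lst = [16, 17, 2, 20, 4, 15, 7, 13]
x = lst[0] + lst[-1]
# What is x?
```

lst has length 8. lst[0] = 16.
lst has length 8. Negative index -1 maps to positive index 8 + (-1) = 7. lst[7] = 13.
Sum: 16 + 13 = 29.

29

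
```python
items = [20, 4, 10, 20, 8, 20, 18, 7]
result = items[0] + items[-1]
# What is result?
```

items has length 8. items[0] = 20.
items has length 8. Negative index -1 maps to positive index 8 + (-1) = 7. items[7] = 7.
Sum: 20 + 7 = 27.

27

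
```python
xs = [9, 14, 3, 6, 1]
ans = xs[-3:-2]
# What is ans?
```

xs has length 5. The slice xs[-3:-2] selects indices [2] (2->3), giving [3].

[3]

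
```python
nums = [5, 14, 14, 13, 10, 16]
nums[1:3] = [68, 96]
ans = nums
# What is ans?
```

nums starts as [5, 14, 14, 13, 10, 16] (length 6). The slice nums[1:3] covers indices [1, 2] with values [14, 14]. Replacing that slice with [68, 96] (same length) produces [5, 68, 96, 13, 10, 16].

[5, 68, 96, 13, 10, 16]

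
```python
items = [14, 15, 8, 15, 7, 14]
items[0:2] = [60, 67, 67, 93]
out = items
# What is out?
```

items starts as [14, 15, 8, 15, 7, 14] (length 6). The slice items[0:2] covers indices [0, 1] with values [14, 15]. Replacing that slice with [60, 67, 67, 93] (different length) produces [60, 67, 67, 93, 8, 15, 7, 14].

[60, 67, 67, 93, 8, 15, 7, 14]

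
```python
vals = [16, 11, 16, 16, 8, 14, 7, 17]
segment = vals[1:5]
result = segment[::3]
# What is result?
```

vals has length 8. The slice vals[1:5] selects indices [1, 2, 3, 4] (1->11, 2->16, 3->16, 4->8), giving [11, 16, 16, 8]. So segment = [11, 16, 16, 8]. segment has length 4. The slice segment[::3] selects indices [0, 3] (0->11, 3->8), giving [11, 8].

[11, 8]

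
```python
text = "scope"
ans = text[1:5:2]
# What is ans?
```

text has length 5. The slice text[1:5:2] selects indices [1, 3] (1->'c', 3->'p'), giving 'cp'.

'cp'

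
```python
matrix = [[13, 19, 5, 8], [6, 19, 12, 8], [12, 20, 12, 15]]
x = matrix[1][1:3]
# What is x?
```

matrix[1] = [6, 19, 12, 8]. matrix[1] has length 4. The slice matrix[1][1:3] selects indices [1, 2] (1->19, 2->12), giving [19, 12].

[19, 12]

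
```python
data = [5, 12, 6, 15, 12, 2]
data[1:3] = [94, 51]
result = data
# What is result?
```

data starts as [5, 12, 6, 15, 12, 2] (length 6). The slice data[1:3] covers indices [1, 2] with values [12, 6]. Replacing that slice with [94, 51] (same length) produces [5, 94, 51, 15, 12, 2].

[5, 94, 51, 15, 12, 2]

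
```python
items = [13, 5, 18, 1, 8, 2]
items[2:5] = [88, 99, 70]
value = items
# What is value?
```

items starts as [13, 5, 18, 1, 8, 2] (length 6). The slice items[2:5] covers indices [2, 3, 4] with values [18, 1, 8]. Replacing that slice with [88, 99, 70] (same length) produces [13, 5, 88, 99, 70, 2].

[13, 5, 88, 99, 70, 2]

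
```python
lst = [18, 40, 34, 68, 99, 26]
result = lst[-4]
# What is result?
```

lst has length 6. Negative index -4 maps to positive index 6 + (-4) = 2. lst[2] = 34.

34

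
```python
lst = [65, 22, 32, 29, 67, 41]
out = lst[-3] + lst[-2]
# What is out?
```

lst has length 6. Negative index -3 maps to positive index 6 + (-3) = 3. lst[3] = 29.
lst has length 6. Negative index -2 maps to positive index 6 + (-2) = 4. lst[4] = 67.
Sum: 29 + 67 = 96.

96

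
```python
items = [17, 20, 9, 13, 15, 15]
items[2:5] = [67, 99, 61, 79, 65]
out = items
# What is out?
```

items starts as [17, 20, 9, 13, 15, 15] (length 6). The slice items[2:5] covers indices [2, 3, 4] with values [9, 13, 15]. Replacing that slice with [67, 99, 61, 79, 65] (different length) produces [17, 20, 67, 99, 61, 79, 65, 15].

[17, 20, 67, 99, 61, 79, 65, 15]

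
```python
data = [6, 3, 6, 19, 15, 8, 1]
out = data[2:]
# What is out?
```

data has length 7. The slice data[2:] selects indices [2, 3, 4, 5, 6] (2->6, 3->19, 4->15, 5->8, 6->1), giving [6, 19, 15, 8, 1].

[6, 19, 15, 8, 1]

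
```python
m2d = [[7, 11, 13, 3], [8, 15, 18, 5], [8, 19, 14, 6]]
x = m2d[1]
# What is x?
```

m2d has 3 rows. Row 1 is [8, 15, 18, 5].

[8, 15, 18, 5]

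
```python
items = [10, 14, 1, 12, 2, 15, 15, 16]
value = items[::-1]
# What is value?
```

items has length 8. The slice items[::-1] selects indices [7, 6, 5, 4, 3, 2, 1, 0] (7->16, 6->15, 5->15, 4->2, 3->12, 2->1, 1->14, 0->10), giving [16, 15, 15, 2, 12, 1, 14, 10].

[16, 15, 15, 2, 12, 1, 14, 10]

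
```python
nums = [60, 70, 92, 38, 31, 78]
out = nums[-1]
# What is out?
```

nums has length 6. Negative index -1 maps to positive index 6 + (-1) = 5. nums[5] = 78.

78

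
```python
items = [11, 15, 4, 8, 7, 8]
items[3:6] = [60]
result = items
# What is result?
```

items starts as [11, 15, 4, 8, 7, 8] (length 6). The slice items[3:6] covers indices [3, 4, 5] with values [8, 7, 8]. Replacing that slice with [60] (different length) produces [11, 15, 4, 60].

[11, 15, 4, 60]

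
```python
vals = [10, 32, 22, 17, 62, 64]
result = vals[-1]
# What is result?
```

vals has length 6. Negative index -1 maps to positive index 6 + (-1) = 5. vals[5] = 64.

64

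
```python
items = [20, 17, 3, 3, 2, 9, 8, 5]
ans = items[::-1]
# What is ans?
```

items has length 8. The slice items[::-1] selects indices [7, 6, 5, 4, 3, 2, 1, 0] (7->5, 6->8, 5->9, 4->2, 3->3, 2->3, 1->17, 0->20), giving [5, 8, 9, 2, 3, 3, 17, 20].

[5, 8, 9, 2, 3, 3, 17, 20]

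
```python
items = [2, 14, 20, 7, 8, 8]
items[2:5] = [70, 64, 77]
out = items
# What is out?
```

items starts as [2, 14, 20, 7, 8, 8] (length 6). The slice items[2:5] covers indices [2, 3, 4] with values [20, 7, 8]. Replacing that slice with [70, 64, 77] (same length) produces [2, 14, 70, 64, 77, 8].

[2, 14, 70, 64, 77, 8]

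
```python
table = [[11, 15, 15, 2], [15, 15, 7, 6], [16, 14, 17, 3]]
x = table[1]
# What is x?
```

table has 3 rows. Row 1 is [15, 15, 7, 6].

[15, 15, 7, 6]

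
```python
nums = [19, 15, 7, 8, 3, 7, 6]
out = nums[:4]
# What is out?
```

nums has length 7. The slice nums[:4] selects indices [0, 1, 2, 3] (0->19, 1->15, 2->7, 3->8), giving [19, 15, 7, 8].

[19, 15, 7, 8]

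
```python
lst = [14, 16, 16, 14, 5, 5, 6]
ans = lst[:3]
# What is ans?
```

lst has length 7. The slice lst[:3] selects indices [0, 1, 2] (0->14, 1->16, 2->16), giving [14, 16, 16].

[14, 16, 16]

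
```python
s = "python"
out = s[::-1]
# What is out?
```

s has length 6. The slice s[::-1] selects indices [5, 4, 3, 2, 1, 0] (5->'n', 4->'o', 3->'h', 2->'t', 1->'y', 0->'p'), giving 'nohtyp'.

'nohtyp'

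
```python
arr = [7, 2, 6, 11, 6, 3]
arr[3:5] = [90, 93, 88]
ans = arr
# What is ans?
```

arr starts as [7, 2, 6, 11, 6, 3] (length 6). The slice arr[3:5] covers indices [3, 4] with values [11, 6]. Replacing that slice with [90, 93, 88] (different length) produces [7, 2, 6, 90, 93, 88, 3].

[7, 2, 6, 90, 93, 88, 3]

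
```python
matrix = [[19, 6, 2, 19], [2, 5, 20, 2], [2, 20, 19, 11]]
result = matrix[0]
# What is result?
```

matrix has 3 rows. Row 0 is [19, 6, 2, 19].

[19, 6, 2, 19]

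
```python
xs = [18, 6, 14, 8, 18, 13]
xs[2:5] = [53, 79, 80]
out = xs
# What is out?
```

xs starts as [18, 6, 14, 8, 18, 13] (length 6). The slice xs[2:5] covers indices [2, 3, 4] with values [14, 8, 18]. Replacing that slice with [53, 79, 80] (same length) produces [18, 6, 53, 79, 80, 13].

[18, 6, 53, 79, 80, 13]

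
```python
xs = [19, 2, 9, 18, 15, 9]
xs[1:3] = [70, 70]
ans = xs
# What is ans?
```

xs starts as [19, 2, 9, 18, 15, 9] (length 6). The slice xs[1:3] covers indices [1, 2] with values [2, 9]. Replacing that slice with [70, 70] (same length) produces [19, 70, 70, 18, 15, 9].

[19, 70, 70, 18, 15, 9]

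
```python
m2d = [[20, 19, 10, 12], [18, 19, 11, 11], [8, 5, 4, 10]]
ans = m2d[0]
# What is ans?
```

m2d has 3 rows. Row 0 is [20, 19, 10, 12].

[20, 19, 10, 12]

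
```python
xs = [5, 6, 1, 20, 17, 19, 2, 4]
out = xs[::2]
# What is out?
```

xs has length 8. The slice xs[::2] selects indices [0, 2, 4, 6] (0->5, 2->1, 4->17, 6->2), giving [5, 1, 17, 2].

[5, 1, 17, 2]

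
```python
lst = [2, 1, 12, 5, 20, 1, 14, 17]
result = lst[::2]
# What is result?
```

lst has length 8. The slice lst[::2] selects indices [0, 2, 4, 6] (0->2, 2->12, 4->20, 6->14), giving [2, 12, 20, 14].

[2, 12, 20, 14]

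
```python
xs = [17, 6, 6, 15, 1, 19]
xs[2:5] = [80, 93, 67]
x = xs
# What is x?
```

xs starts as [17, 6, 6, 15, 1, 19] (length 6). The slice xs[2:5] covers indices [2, 3, 4] with values [6, 15, 1]. Replacing that slice with [80, 93, 67] (same length) produces [17, 6, 80, 93, 67, 19].

[17, 6, 80, 93, 67, 19]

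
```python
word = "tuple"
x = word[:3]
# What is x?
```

word has length 5. The slice word[:3] selects indices [0, 1, 2] (0->'t', 1->'u', 2->'p'), giving 'tup'.

'tup'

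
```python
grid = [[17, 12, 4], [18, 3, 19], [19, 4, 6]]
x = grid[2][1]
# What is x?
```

grid[2] = [19, 4, 6]. Taking column 1 of that row yields 4.

4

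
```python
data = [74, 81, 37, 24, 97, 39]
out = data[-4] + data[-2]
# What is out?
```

data has length 6. Negative index -4 maps to positive index 6 + (-4) = 2. data[2] = 37.
data has length 6. Negative index -2 maps to positive index 6 + (-2) = 4. data[4] = 97.
Sum: 37 + 97 = 134.

134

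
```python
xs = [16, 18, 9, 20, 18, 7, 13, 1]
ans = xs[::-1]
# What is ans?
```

xs has length 8. The slice xs[::-1] selects indices [7, 6, 5, 4, 3, 2, 1, 0] (7->1, 6->13, 5->7, 4->18, 3->20, 2->9, 1->18, 0->16), giving [1, 13, 7, 18, 20, 9, 18, 16].

[1, 13, 7, 18, 20, 9, 18, 16]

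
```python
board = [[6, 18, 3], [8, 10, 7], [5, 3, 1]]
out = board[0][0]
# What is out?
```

board[0] = [6, 18, 3]. Taking column 0 of that row yields 6.

6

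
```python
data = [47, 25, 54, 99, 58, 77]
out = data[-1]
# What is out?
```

data has length 6. Negative index -1 maps to positive index 6 + (-1) = 5. data[5] = 77.

77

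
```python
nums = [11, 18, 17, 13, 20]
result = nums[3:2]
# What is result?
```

nums has length 5. The slice nums[3:2] resolves to an empty index range, so the result is [].

[]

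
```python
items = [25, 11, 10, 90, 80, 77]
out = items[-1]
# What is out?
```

items has length 6. Negative index -1 maps to positive index 6 + (-1) = 5. items[5] = 77.

77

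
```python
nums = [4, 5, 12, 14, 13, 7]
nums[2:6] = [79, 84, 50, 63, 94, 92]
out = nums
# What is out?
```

nums starts as [4, 5, 12, 14, 13, 7] (length 6). The slice nums[2:6] covers indices [2, 3, 4, 5] with values [12, 14, 13, 7]. Replacing that slice with [79, 84, 50, 63, 94, 92] (different length) produces [4, 5, 79, 84, 50, 63, 94, 92].

[4, 5, 79, 84, 50, 63, 94, 92]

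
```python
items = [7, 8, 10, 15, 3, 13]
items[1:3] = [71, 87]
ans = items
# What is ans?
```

items starts as [7, 8, 10, 15, 3, 13] (length 6). The slice items[1:3] covers indices [1, 2] with values [8, 10]. Replacing that slice with [71, 87] (same length) produces [7, 71, 87, 15, 3, 13].

[7, 71, 87, 15, 3, 13]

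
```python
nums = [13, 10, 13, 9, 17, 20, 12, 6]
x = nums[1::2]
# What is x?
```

nums has length 8. The slice nums[1::2] selects indices [1, 3, 5, 7] (1->10, 3->9, 5->20, 7->6), giving [10, 9, 20, 6].

[10, 9, 20, 6]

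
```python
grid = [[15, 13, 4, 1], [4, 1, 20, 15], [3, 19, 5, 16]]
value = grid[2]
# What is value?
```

grid has 3 rows. Row 2 is [3, 19, 5, 16].

[3, 19, 5, 16]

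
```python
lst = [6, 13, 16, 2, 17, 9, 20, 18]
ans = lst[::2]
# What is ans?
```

lst has length 8. The slice lst[::2] selects indices [0, 2, 4, 6] (0->6, 2->16, 4->17, 6->20), giving [6, 16, 17, 20].

[6, 16, 17, 20]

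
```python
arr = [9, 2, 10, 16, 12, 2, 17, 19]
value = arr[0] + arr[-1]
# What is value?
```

arr has length 8. arr[0] = 9.
arr has length 8. Negative index -1 maps to positive index 8 + (-1) = 7. arr[7] = 19.
Sum: 9 + 19 = 28.

28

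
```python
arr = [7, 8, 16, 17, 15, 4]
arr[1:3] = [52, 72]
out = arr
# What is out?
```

arr starts as [7, 8, 16, 17, 15, 4] (length 6). The slice arr[1:3] covers indices [1, 2] with values [8, 16]. Replacing that slice with [52, 72] (same length) produces [7, 52, 72, 17, 15, 4].

[7, 52, 72, 17, 15, 4]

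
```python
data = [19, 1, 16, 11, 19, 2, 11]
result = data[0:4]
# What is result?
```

data has length 7. The slice data[0:4] selects indices [0, 1, 2, 3] (0->19, 1->1, 2->16, 3->11), giving [19, 1, 16, 11].

[19, 1, 16, 11]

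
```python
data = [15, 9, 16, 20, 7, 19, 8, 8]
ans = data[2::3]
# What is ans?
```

data has length 8. The slice data[2::3] selects indices [2, 5] (2->16, 5->19), giving [16, 19].

[16, 19]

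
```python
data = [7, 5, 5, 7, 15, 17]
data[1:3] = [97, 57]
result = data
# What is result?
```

data starts as [7, 5, 5, 7, 15, 17] (length 6). The slice data[1:3] covers indices [1, 2] with values [5, 5]. Replacing that slice with [97, 57] (same length) produces [7, 97, 57, 7, 15, 17].

[7, 97, 57, 7, 15, 17]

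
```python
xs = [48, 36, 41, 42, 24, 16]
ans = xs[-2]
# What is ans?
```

xs has length 6. Negative index -2 maps to positive index 6 + (-2) = 4. xs[4] = 24.

24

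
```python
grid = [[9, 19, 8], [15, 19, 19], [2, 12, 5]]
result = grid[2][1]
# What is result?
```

grid[2] = [2, 12, 5]. Taking column 1 of that row yields 12.

12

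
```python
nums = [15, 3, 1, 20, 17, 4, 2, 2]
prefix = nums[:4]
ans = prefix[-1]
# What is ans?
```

nums has length 8. The slice nums[:4] selects indices [0, 1, 2, 3] (0->15, 1->3, 2->1, 3->20), giving [15, 3, 1, 20]. So prefix = [15, 3, 1, 20]. Then prefix[-1] = 20.

20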